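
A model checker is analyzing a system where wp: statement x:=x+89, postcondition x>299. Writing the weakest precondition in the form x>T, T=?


Formula: wp(x:=E, P) = P[E/x] (substitute E for x in postcondition)
Step 1: Postcondition: x>299
Step 2: Substitute x+89 for x: x+89>299
Step 3: Solve for x: x > 299-89 = 210

210


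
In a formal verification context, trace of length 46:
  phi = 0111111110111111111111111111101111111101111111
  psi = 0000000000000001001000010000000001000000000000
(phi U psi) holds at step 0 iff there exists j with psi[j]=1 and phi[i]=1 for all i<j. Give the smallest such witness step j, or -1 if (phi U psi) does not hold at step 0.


(phi U psi) at 0: need smallest j with psi[j]=1 and phi[i]=1 for all i in [0,j).
Scan from step 0:
  step 0: phi=0 -> phi-prefix broken from here
  step 15: psi=1 but phi already failed -> not a witness
  step 18: psi=1 but phi already failed -> not a witness
  step 23: psi=1 but phi already failed -> not a witness
  step 33: psi=1 but phi already failed -> not a witness
  end of trace: no witness -> -1
Witness step = -1

-1


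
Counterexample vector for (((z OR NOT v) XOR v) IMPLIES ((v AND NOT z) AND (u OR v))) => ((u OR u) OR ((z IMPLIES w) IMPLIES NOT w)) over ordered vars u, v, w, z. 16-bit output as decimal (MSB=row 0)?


F1 = (((z OR NOT v) XOR v) IMPLIES ((v AND NOT z) AND (u OR v)))
F2 = ((u OR u) OR ((z IMPLIES w) IMPLIES NOT w))
Counterexample to F1=>F2 is where F1=1 and F2=0.
Evaluate each row (bits = u,v,w,z, MSB first):
  row 0 [0000]: F1=0 F2=1 -> F1&~F2 -> 0
  row 1 [0001]: F1=0 F2=1 -> F1&~F2 -> 0
  row 2 [0010]: F1=0 F2=0 -> F1&~F2 -> 0
  row 3 [0011]: F1=0 F2=0 -> F1&~F2 -> 0
  row 4 [0100]: F1=1 F2=1 -> F1&~F2 -> 0
  row 5 [0101]: F1=1 F2=1 -> F1&~F2 -> 0
  row 6 [0110]: F1=1 F2=0 -> F1&~F2 -> 1
  row 7 [0111]: F1=1 F2=0 -> F1&~F2 -> 1
  row 8 [1000]: F1=0 F2=1 -> F1&~F2 -> 0
  row 9 [1001]: F1=0 F2=1 -> F1&~F2 -> 0
  row 10 [1010]: F1=0 F2=1 -> F1&~F2 -> 0
  row 11 [1011]: F1=0 F2=1 -> F1&~F2 -> 0
  row 12 [1100]: F1=1 F2=1 -> F1&~F2 -> 0
  row 13 [1101]: F1=1 F2=1 -> F1&~F2 -> 0
  row 14 [1110]: F1=1 F2=1 -> F1&~F2 -> 0
  row 15 [1111]: F1=1 F2=1 -> F1&~F2 -> 0
Full result column, 4 rows per line (u,v fixed per line; w,z runs 00..11 left to right):
  rows 0-3 [u,v=00]: 0000  = hex 0
  rows 4-7 [u,v=01]: 0011  = hex 3
  rows 8-11 [u,v=10]: 0000  = hex 0
  rows 12-15 [u,v=11]: 0000  = hex 0
Counterexample vector (row 0 .. row 15) = 0000001100000000
Output column grouped in 4s = 0000 0011 0000 0000 = 0x0300
Convert to decimal digit by digit (value = value*16 + digit):
  0 -> 0
  0*16 + 3 = 3
  3*16 + 0 = 48
  48*16 + 0 = 768
Decimal = 768

768


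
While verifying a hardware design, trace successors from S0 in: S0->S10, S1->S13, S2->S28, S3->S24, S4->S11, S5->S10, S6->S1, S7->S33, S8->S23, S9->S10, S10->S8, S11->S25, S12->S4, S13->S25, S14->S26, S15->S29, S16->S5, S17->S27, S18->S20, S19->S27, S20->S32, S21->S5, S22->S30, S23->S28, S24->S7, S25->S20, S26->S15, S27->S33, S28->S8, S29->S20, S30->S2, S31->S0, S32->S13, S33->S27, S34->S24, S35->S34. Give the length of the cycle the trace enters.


Trace from S0 until a state repeats:
  S0 -> S10 -> S8 -> S23 -> S28 -> S8
S8 first seen at step 2, revisited at step 5.
Cycle length = 5 - 2 = 3

3


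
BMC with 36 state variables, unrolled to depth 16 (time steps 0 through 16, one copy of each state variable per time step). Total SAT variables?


BMC unrolls to depth k, creating one copy of each state var for steps 0..k.
Step count = 16 + 1 = 17 (steps 0 through 16)
Vars per step = 36
Total = 36 * 17 = 612

612


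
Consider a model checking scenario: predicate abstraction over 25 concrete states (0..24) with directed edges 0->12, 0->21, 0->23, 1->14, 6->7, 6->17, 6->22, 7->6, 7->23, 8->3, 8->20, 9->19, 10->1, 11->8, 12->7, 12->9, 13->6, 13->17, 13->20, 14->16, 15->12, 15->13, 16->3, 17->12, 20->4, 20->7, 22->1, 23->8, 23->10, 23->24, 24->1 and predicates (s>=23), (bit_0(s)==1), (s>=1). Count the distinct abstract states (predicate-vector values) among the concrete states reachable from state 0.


BFS from 0:
Concrete reachable: {0, 1, 3, 4, 6, 7, 8, 9, 10, 12, 14, 16, 17, 19, 20, 21, 22, 23, 24}
Abstract via predicates (s>=23), (bit_0(s)==1), (s>=1):
  (0,0,0) <- {0}
  (0,0,1) <- {4, 6, 8, 10, 12, 14, 16, 20, 22}
  (0,1,1) <- {1, 3, 7, 9, 17, 19, 21}
  (1,0,1) <- {24}
  (1,1,1) <- {23}
Distinct abstract states = 5

5


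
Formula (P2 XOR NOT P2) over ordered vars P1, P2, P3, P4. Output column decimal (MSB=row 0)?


Formula: (P2 XOR NOT P2) over P1, P2, P3, P4 (16 rows)
Evaluate each row (bits = P1,P2,P3,P4, MSB first):
  row 0 [0000]: (0 XOR NOT 0) -> 1
  row 1 [0001]: (0 XOR NOT 0) -> 1
  row 2 [0010]: (0 XOR NOT 0) -> 1
  row 3 [0011]: (0 XOR NOT 0) -> 1
  row 4 [0100]: (1 XOR NOT 1) -> 1
  row 5 [0101]: (1 XOR NOT 1) -> 1
  row 6 [0110]: (1 XOR NOT 1) -> 1
  row 7 [0111]: (1 XOR NOT 1) -> 1
  row 8 [1000]: (0 XOR NOT 0) -> 1
  row 9 [1001]: (0 XOR NOT 0) -> 1
  row 10 [1010]: (0 XOR NOT 0) -> 1
  row 11 [1011]: (0 XOR NOT 0) -> 1
  row 12 [1100]: (1 XOR NOT 1) -> 1
  row 13 [1101]: (1 XOR NOT 1) -> 1
  row 14 [1110]: (1 XOR NOT 1) -> 1
  row 15 [1111]: (1 XOR NOT 1) -> 1
Full result column, 4 rows per line (P1,P2 fixed per line; P3,P4 runs 00..11 left to right):
  rows 0-3 [P1,P2=00]: 1111  = hex F
  rows 4-7 [P1,P2=01]: 1111  = hex F
  rows 8-11 [P1,P2=10]: 1111  = hex F
  rows 12-15 [P1,P2=11]: 1111  = hex F
Output column (row 0 .. row 15) = 1111111111111111
Output column grouped in 4s = 1111 1111 1111 1111 = 0xFFFF
Convert to decimal digit by digit (value = value*16 + digit):
  F -> 15
  15*16 + 15 (F) = 255
  255*16 + 15 (F) = 4095
  4095*16 + 15 (F) = 65535
Decimal = 65535

65535


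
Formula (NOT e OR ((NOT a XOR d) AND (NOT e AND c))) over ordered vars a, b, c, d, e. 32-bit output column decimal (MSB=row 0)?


Formula: (NOT e OR ((NOT a XOR d) AND (NOT e AND c))) over a, b, c, d, e (32 rows)
Evaluate each row (bits = a,b,c,d,e, MSB first):
  row 0 [00000]: (NOT 0 OR ((NOT 0 XOR 0) AND (NOT 0 AND 0))) -> 1
  row 1 [00001]: (NOT 1 OR ((NOT 0 XOR 0) AND (NOT 1 AND 0))) -> 0
  row 2 [00010]: (NOT 0 OR ((NOT 0 XOR 1) AND (NOT 0 AND 0))) -> 1
  row 3 [00011]: (NOT 1 OR ((NOT 0 XOR 1) AND (NOT 1 AND 0))) -> 0
  row 4 [00100]: (NOT 0 OR ((NOT 0 XOR 0) AND (NOT 0 AND 1))) -> 1
  row 5 [00101]: (NOT 1 OR ((NOT 0 XOR 0) AND (NOT 1 AND 1))) -> 0
  row 6 [00110]: (NOT 0 OR ((NOT 0 XOR 1) AND (NOT 0 AND 1))) -> 1
  row 7 [00111]: (NOT 1 OR ((NOT 0 XOR 1) AND (NOT 1 AND 1))) -> 0
  row 8 [01000]: (NOT 0 OR ((NOT 0 XOR 0) AND (NOT 0 AND 0))) -> 1
  row 9 [01001]: (NOT 1 OR ((NOT 0 XOR 0) AND (NOT 1 AND 0))) -> 0
  row 10 [01010]: (NOT 0 OR ((NOT 0 XOR 1) AND (NOT 0 AND 0))) -> 1
  row 11 [01011]: (NOT 1 OR ((NOT 0 XOR 1) AND (NOT 1 AND 0))) -> 0
  row 12 [01100]: (NOT 0 OR ((NOT 0 XOR 0) AND (NOT 0 AND 1))) -> 1
  row 13 [01101]: (NOT 1 OR ((NOT 0 XOR 0) AND (NOT 1 AND 1))) -> 0
  row 14 [01110]: (NOT 0 OR ((NOT 0 XOR 1) AND (NOT 0 AND 1))) -> 1
  row 15 [01111]: (NOT 1 OR ((NOT 0 XOR 1) AND (NOT 1 AND 1))) -> 0
  row 16 [10000]: (NOT 0 OR ((NOT 1 XOR 0) AND (NOT 0 AND 0))) -> 1
  row 17 [10001]: (NOT 1 OR ((NOT 1 XOR 0) AND (NOT 1 AND 0))) -> 0
  row 18 [10010]: (NOT 0 OR ((NOT 1 XOR 1) AND (NOT 0 AND 0))) -> 1
  row 19 [10011]: (NOT 1 OR ((NOT 1 XOR 1) AND (NOT 1 AND 0))) -> 0
  row 20 [10100]: (NOT 0 OR ((NOT 1 XOR 0) AND (NOT 0 AND 1))) -> 1
  row 21 [10101]: (NOT 1 OR ((NOT 1 XOR 0) AND (NOT 1 AND 1))) -> 0
  row 22 [10110]: (NOT 0 OR ((NOT 1 XOR 1) AND (NOT 0 AND 1))) -> 1
  row 23 [10111]: (NOT 1 OR ((NOT 1 XOR 1) AND (NOT 1 AND 1))) -> 0
  row 24 [11000]: (NOT 0 OR ((NOT 1 XOR 0) AND (NOT 0 AND 0))) -> 1
  row 25 [11001]: (NOT 1 OR ((NOT 1 XOR 0) AND (NOT 1 AND 0))) -> 0
  row 26 [11010]: (NOT 0 OR ((NOT 1 XOR 1) AND (NOT 0 AND 0))) -> 1
  row 27 [11011]: (NOT 1 OR ((NOT 1 XOR 1) AND (NOT 1 AND 0))) -> 0
  row 28 [11100]: (NOT 0 OR ((NOT 1 XOR 0) AND (NOT 0 AND 1))) -> 1
  row 29 [11101]: (NOT 1 OR ((NOT 1 XOR 0) AND (NOT 1 AND 1))) -> 0
  row 30 [11110]: (NOT 0 OR ((NOT 1 XOR 1) AND (NOT 0 AND 1))) -> 1
  row 31 [11111]: (NOT 1 OR ((NOT 1 XOR 1) AND (NOT 1 AND 1))) -> 0
Full result column, 4 rows per line (a,b,c fixed per line; d,e runs 00..11 left to right):
  rows 0-3 [a,b,c=000]: 1010  = hex A
  rows 4-7 [a,b,c=001]: 1010  = hex A
  rows 8-11 [a,b,c=010]: 1010  = hex A
  rows 12-15 [a,b,c=011]: 1010  = hex A
  rows 16-19 [a,b,c=100]: 1010  = hex A
  rows 20-23 [a,b,c=101]: 1010  = hex A
  rows 24-27 [a,b,c=110]: 1010  = hex A
  rows 28-31 [a,b,c=111]: 1010  = hex A
Output column (row 0 .. row 31) = 10101010101010101010101010101010
Output column grouped in 4s = 1010 1010 1010 1010 1010 1010 1010 1010 = 0xAAAAAAAA
Convert to decimal digit by digit (value = value*16 + digit):
  A -> 10
  10*16 + 10 (A) = 170
  170*16 + 10 (A) = 2730
  2730*16 + 10 (A) = 43690
  43690*16 + 10 (A) = 699050
  699050*16 + 10 (A) = 11184810
  11184810*16 + 10 (A) = 178956970
  178956970*16 + 10 (A) = 2863311530
Decimal = 2863311530

2863311530


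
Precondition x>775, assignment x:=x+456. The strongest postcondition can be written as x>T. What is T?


Formula: sp(P, x:=E) = exists old_x. (x = E[old_x/x]) AND P[old_x/x] (old_x is the value of x before the assignment; eliminate old_x by solving x = E[old_x/x] for old_x)
Step 1: Precondition P: x>775, i.e. old_x > 775
Step 2: Assignment gives x = old_x + 456, so old_x = x - 456
Step 3: Substitute into P: x - 456 > 775
Step 4: Simplify: x > 775+456 = 1231

1231


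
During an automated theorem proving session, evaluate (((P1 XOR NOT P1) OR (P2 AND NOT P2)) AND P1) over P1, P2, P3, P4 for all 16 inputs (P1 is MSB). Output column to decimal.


Formula: (((P1 XOR NOT P1) OR (P2 AND NOT P2)) AND P1) over P1, P2, P3, P4 (16 rows)
Evaluate each row (bits = P1,P2,P3,P4, MSB first):
  row 0 [0000]: (((0 XOR NOT 0) OR (0 AND NOT 0)) AND 0) -> 0
  row 1 [0001]: (((0 XOR NOT 0) OR (0 AND NOT 0)) AND 0) -> 0
  row 2 [0010]: (((0 XOR NOT 0) OR (0 AND NOT 0)) AND 0) -> 0
  row 3 [0011]: (((0 XOR NOT 0) OR (0 AND NOT 0)) AND 0) -> 0
  row 4 [0100]: (((0 XOR NOT 0) OR (1 AND NOT 1)) AND 0) -> 0
  row 5 [0101]: (((0 XOR NOT 0) OR (1 AND NOT 1)) AND 0) -> 0
  row 6 [0110]: (((0 XOR NOT 0) OR (1 AND NOT 1)) AND 0) -> 0
  row 7 [0111]: (((0 XOR NOT 0) OR (1 AND NOT 1)) AND 0) -> 0
  row 8 [1000]: (((1 XOR NOT 1) OR (0 AND NOT 0)) AND 1) -> 1
  row 9 [1001]: (((1 XOR NOT 1) OR (0 AND NOT 0)) AND 1) -> 1
  row 10 [1010]: (((1 XOR NOT 1) OR (0 AND NOT 0)) AND 1) -> 1
  row 11 [1011]: (((1 XOR NOT 1) OR (0 AND NOT 0)) AND 1) -> 1
  row 12 [1100]: (((1 XOR NOT 1) OR (1 AND NOT 1)) AND 1) -> 1
  row 13 [1101]: (((1 XOR NOT 1) OR (1 AND NOT 1)) AND 1) -> 1
  row 14 [1110]: (((1 XOR NOT 1) OR (1 AND NOT 1)) AND 1) -> 1
  row 15 [1111]: (((1 XOR NOT 1) OR (1 AND NOT 1)) AND 1) -> 1
Full result column, 4 rows per line (P1,P2 fixed per line; P3,P4 runs 00..11 left to right):
  rows 0-3 [P1,P2=00]: 0000  = hex 0
  rows 4-7 [P1,P2=01]: 0000  = hex 0
  rows 8-11 [P1,P2=10]: 1111  = hex F
  rows 12-15 [P1,P2=11]: 1111  = hex F
Output column (row 0 .. row 15) = 0000000011111111
Output column grouped in 4s = 0000 0000 1111 1111 = 0x00FF
Convert to decimal digit by digit (value = value*16 + digit):
  0 -> 0
  0*16 + 0 = 0
  0*16 + 15 (F) = 15
  15*16 + 15 (F) = 255
Decimal = 255

255


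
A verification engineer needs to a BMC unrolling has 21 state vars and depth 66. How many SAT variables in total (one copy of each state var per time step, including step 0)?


BMC unrolls to depth k, creating one copy of each state var for steps 0..k.
Step count = 66 + 1 = 67 (steps 0 through 66)
Vars per step = 21
Total = 21 * 67 = 1407

1407


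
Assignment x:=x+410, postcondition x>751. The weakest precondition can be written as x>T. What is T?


Formula: wp(x:=E, P) = P[E/x] (substitute E for x in postcondition)
Step 1: Postcondition: x>751
Step 2: Substitute x+410 for x: x+410>751
Step 3: Solve for x: x > 751-410 = 341

341


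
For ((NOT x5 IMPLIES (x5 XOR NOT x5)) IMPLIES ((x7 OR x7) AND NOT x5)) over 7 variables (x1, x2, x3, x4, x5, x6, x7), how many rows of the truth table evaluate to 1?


Formula: ((NOT x5 IMPLIES (x5 XOR NOT x5)) IMPLIES ((x7 OR x7) AND NOT x5)) over 7 vars (128 rows)
Evaluate each row (x1, x2, x3, x4, x5, x6, x7 as bits, MSB first):
  row 0 [0000000]: ((NOT 0 IMPLIES (0 XOR NOT 0)) IMPLIES ((0 OR 0) AND NOT 0)) -> 0
  row 1 [0000001]: ((NOT 0 IMPLIES (0 XOR NOT 0)) IMPLIES ((1 OR 1) AND NOT 0)) -> 1
  row 2 [0000010]: ((NOT 0 IMPLIES (0 XOR NOT 0)) IMPLIES ((0 OR 0) AND NOT 0)) -> 0
  row 3 [0000011]: ((NOT 0 IMPLIES (0 XOR NOT 0)) IMPLIES ((1 OR 1) AND NOT 0)) -> 1
  row 4 [0000100]: ((NOT 1 IMPLIES (1 XOR NOT 1)) IMPLIES ((0 OR 0) AND NOT 1)) -> 0
  (every remaining row is evaluated the same way; all 128 results are listed next)
Full result column, 8 rows per line (x1,x2,x3,x4 fixed per line; x5,x6,x7 runs 000..111 left to right):
  rows 0-7 [x1,x2,x3,x4=0000]: 01010000  (ones: 2)
  rows 8-15 [x1,x2,x3,x4=0001]: 01010000  (ones: 2)
  rows 16-23 [x1,x2,x3,x4=0010]: 01010000  (ones: 2)
  rows 24-31 [x1,x2,x3,x4=0011]: 01010000  (ones: 2)
  rows 32-39 [x1,x2,x3,x4=0100]: 01010000  (ones: 2)
  rows 40-47 [x1,x2,x3,x4=0101]: 01010000  (ones: 2)
  rows 48-55 [x1,x2,x3,x4=0110]: 01010000  (ones: 2)
  rows 56-63 [x1,x2,x3,x4=0111]: 01010000  (ones: 2)
  rows 64-71 [x1,x2,x3,x4=1000]: 01010000  (ones: 2)
  rows 72-79 [x1,x2,x3,x4=1001]: 01010000  (ones: 2)
  rows 80-87 [x1,x2,x3,x4=1010]: 01010000  (ones: 2)
  rows 88-95 [x1,x2,x3,x4=1011]: 01010000  (ones: 2)
  rows 96-103 [x1,x2,x3,x4=1100]: 01010000  (ones: 2)
  rows 104-111 [x1,x2,x3,x4=1101]: 01010000  (ones: 2)
  rows 112-119 [x1,x2,x3,x4=1110]: 01010000  (ones: 2)
  rows 120-127 [x1,x2,x3,x4=1111]: 01010000  (ones: 2)
Count of 1-rows = 2+2+2+2+2+2+2+2+2+2+2+2+2+2+2+2 = 32

32


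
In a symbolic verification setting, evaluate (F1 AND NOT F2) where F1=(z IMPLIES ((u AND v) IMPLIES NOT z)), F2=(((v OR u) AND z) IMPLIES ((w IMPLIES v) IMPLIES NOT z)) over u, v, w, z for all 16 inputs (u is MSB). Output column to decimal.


F1 = (z IMPLIES ((u AND v) IMPLIES NOT z))
F2 = (((v OR u) AND z) IMPLIES ((w IMPLIES v) IMPLIES NOT z))
Counterexample to F1=>F2 is where F1=1 and F2=0.
Evaluate each row (bits = u,v,w,z, MSB first):
  row 0 [0000]: F1=1 F2=1 -> F1&~F2 -> 0
  row 1 [0001]: F1=1 F2=1 -> F1&~F2 -> 0
  row 2 [0010]: F1=1 F2=1 -> F1&~F2 -> 0
  row 3 [0011]: F1=1 F2=1 -> F1&~F2 -> 0
  row 4 [0100]: F1=1 F2=1 -> F1&~F2 -> 0
  row 5 [0101]: F1=1 F2=0 -> F1&~F2 -> 1
  row 6 [0110]: F1=1 F2=1 -> F1&~F2 -> 0
  row 7 [0111]: F1=1 F2=0 -> F1&~F2 -> 1
  row 8 [1000]: F1=1 F2=1 -> F1&~F2 -> 0
  row 9 [1001]: F1=1 F2=0 -> F1&~F2 -> 1
  row 10 [1010]: F1=1 F2=1 -> F1&~F2 -> 0
  row 11 [1011]: F1=1 F2=1 -> F1&~F2 -> 0
  row 12 [1100]: F1=1 F2=1 -> F1&~F2 -> 0
  row 13 [1101]: F1=0 F2=0 -> F1&~F2 -> 0
  row 14 [1110]: F1=1 F2=1 -> F1&~F2 -> 0
  row 15 [1111]: F1=0 F2=0 -> F1&~F2 -> 0
Full result column, 4 rows per line (u,v fixed per line; w,z runs 00..11 left to right):
  rows 0-3 [u,v=00]: 0000  = hex 0
  rows 4-7 [u,v=01]: 0101  = hex 5
  rows 8-11 [u,v=10]: 0100  = hex 4
  rows 12-15 [u,v=11]: 0000  = hex 0
Counterexample vector (row 0 .. row 15) = 0000010101000000
Output column grouped in 4s = 0000 0101 0100 0000 = 0x0540
Convert to decimal digit by digit (value = value*16 + digit):
  0 -> 0
  0*16 + 5 = 5
  5*16 + 4 = 84
  84*16 + 0 = 1344
Decimal = 1344

1344


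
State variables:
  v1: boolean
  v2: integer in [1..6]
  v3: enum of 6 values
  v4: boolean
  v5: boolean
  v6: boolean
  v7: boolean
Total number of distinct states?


State space = product of domain sizes of all variables.
Domain sizes:
  v1 (boolean): 2
  v2 (integer in [1..6]): 6
  v3 (enum of 6 values): 6
  v4 (boolean): 2
  v5 (boolean): 2
  v6 (boolean): 2
  v7 (boolean): 2
Product = 2 * 6 * 6 * 2 * 2 * 2 * 2 = 1152

1152


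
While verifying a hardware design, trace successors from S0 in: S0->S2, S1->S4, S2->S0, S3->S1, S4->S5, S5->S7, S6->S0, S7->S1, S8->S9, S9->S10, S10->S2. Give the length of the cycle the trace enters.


Trace from S0 until a state repeats:
  S0 -> S2 -> S0
S0 first seen at step 0, revisited at step 2.
Cycle length = 2 - 0 = 2

2


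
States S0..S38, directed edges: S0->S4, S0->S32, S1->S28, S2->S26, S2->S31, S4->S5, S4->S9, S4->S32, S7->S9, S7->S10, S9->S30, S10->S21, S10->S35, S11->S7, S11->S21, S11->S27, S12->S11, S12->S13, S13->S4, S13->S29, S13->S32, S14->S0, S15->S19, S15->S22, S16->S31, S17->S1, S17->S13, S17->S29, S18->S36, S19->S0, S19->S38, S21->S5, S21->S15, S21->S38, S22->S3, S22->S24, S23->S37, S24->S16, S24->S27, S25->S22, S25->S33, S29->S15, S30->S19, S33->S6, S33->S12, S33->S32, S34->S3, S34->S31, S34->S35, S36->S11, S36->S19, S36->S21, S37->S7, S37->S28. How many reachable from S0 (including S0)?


BFS from S0:
  layer 0: {S0}
  layer 1: {S4, S32}
  layer 2: {S5, S9}
  layer 3: {S30}
  layer 4: {S19}
  layer 5: {S38}
Reachable set: {S0, S4, S5, S9, S19, S30, S32, S38}
Count = 8

8


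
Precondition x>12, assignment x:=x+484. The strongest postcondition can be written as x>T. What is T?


Formula: sp(P, x:=E) = exists old_x. (x = E[old_x/x]) AND P[old_x/x] (old_x is the value of x before the assignment; eliminate old_x by solving x = E[old_x/x] for old_x)
Step 1: Precondition P: x>12, i.e. old_x > 12
Step 2: Assignment gives x = old_x + 484, so old_x = x - 484
Step 3: Substitute into P: x - 484 > 12
Step 4: Simplify: x > 12+484 = 496

496


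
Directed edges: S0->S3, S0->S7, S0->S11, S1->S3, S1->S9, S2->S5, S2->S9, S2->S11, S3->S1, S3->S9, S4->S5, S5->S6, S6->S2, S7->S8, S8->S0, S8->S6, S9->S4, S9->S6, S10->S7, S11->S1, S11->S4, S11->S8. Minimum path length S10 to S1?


BFS layer-by-layer from S10:
  dist 0: {S10}
  dist 1: {S7}
  dist 2: {S8}
  dist 3: {S0, S6}
  dist 4: {S2, S3, S11}
  dist 5: {S1, S4, S5, S9}
  -> S1 reached at distance 5
Shortest path length = 5

5


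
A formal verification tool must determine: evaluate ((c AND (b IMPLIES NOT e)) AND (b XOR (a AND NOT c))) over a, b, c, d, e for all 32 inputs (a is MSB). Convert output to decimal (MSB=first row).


Formula: ((c AND (b IMPLIES NOT e)) AND (b XOR (a AND NOT c))) over a, b, c, d, e (32 rows)
Evaluate each row (bits = a,b,c,d,e, MSB first):
  row 0 [00000]: ((0 AND (0 IMPLIES NOT 0)) AND (0 XOR (0 AND NOT 0))) -> 0
  row 1 [00001]: ((0 AND (0 IMPLIES NOT 1)) AND (0 XOR (0 AND NOT 0))) -> 0
  row 2 [00010]: ((0 AND (0 IMPLIES NOT 0)) AND (0 XOR (0 AND NOT 0))) -> 0
  row 3 [00011]: ((0 AND (0 IMPLIES NOT 1)) AND (0 XOR (0 AND NOT 0))) -> 0
  row 4 [00100]: ((1 AND (0 IMPLIES NOT 0)) AND (0 XOR (0 AND NOT 1))) -> 0
  row 5 [00101]: ((1 AND (0 IMPLIES NOT 1)) AND (0 XOR (0 AND NOT 1))) -> 0
  row 6 [00110]: ((1 AND (0 IMPLIES NOT 0)) AND (0 XOR (0 AND NOT 1))) -> 0
  row 7 [00111]: ((1 AND (0 IMPLIES NOT 1)) AND (0 XOR (0 AND NOT 1))) -> 0
  row 8 [01000]: ((0 AND (1 IMPLIES NOT 0)) AND (1 XOR (0 AND NOT 0))) -> 0
  row 9 [01001]: ((0 AND (1 IMPLIES NOT 1)) AND (1 XOR (0 AND NOT 0))) -> 0
  row 10 [01010]: ((0 AND (1 IMPLIES NOT 0)) AND (1 XOR (0 AND NOT 0))) -> 0
  row 11 [01011]: ((0 AND (1 IMPLIES NOT 1)) AND (1 XOR (0 AND NOT 0))) -> 0
  row 12 [01100]: ((1 AND (1 IMPLIES NOT 0)) AND (1 XOR (0 AND NOT 1))) -> 1
  row 13 [01101]: ((1 AND (1 IMPLIES NOT 1)) AND (1 XOR (0 AND NOT 1))) -> 0
  row 14 [01110]: ((1 AND (1 IMPLIES NOT 0)) AND (1 XOR (0 AND NOT 1))) -> 1
  row 15 [01111]: ((1 AND (1 IMPLIES NOT 1)) AND (1 XOR (0 AND NOT 1))) -> 0
  row 16 [10000]: ((0 AND (0 IMPLIES NOT 0)) AND (0 XOR (1 AND NOT 0))) -> 0
  row 17 [10001]: ((0 AND (0 IMPLIES NOT 1)) AND (0 XOR (1 AND NOT 0))) -> 0
  row 18 [10010]: ((0 AND (0 IMPLIES NOT 0)) AND (0 XOR (1 AND NOT 0))) -> 0
  row 19 [10011]: ((0 AND (0 IMPLIES NOT 1)) AND (0 XOR (1 AND NOT 0))) -> 0
  row 20 [10100]: ((1 AND (0 IMPLIES NOT 0)) AND (0 XOR (1 AND NOT 1))) -> 0
  row 21 [10101]: ((1 AND (0 IMPLIES NOT 1)) AND (0 XOR (1 AND NOT 1))) -> 0
  row 22 [10110]: ((1 AND (0 IMPLIES NOT 0)) AND (0 XOR (1 AND NOT 1))) -> 0
  row 23 [10111]: ((1 AND (0 IMPLIES NOT 1)) AND (0 XOR (1 AND NOT 1))) -> 0
  row 24 [11000]: ((0 AND (1 IMPLIES NOT 0)) AND (1 XOR (1 AND NOT 0))) -> 0
  row 25 [11001]: ((0 AND (1 IMPLIES NOT 1)) AND (1 XOR (1 AND NOT 0))) -> 0
  row 26 [11010]: ((0 AND (1 IMPLIES NOT 0)) AND (1 XOR (1 AND NOT 0))) -> 0
  row 27 [11011]: ((0 AND (1 IMPLIES NOT 1)) AND (1 XOR (1 AND NOT 0))) -> 0
  row 28 [11100]: ((1 AND (1 IMPLIES NOT 0)) AND (1 XOR (1 AND NOT 1))) -> 1
  row 29 [11101]: ((1 AND (1 IMPLIES NOT 1)) AND (1 XOR (1 AND NOT 1))) -> 0
  row 30 [11110]: ((1 AND (1 IMPLIES NOT 0)) AND (1 XOR (1 AND NOT 1))) -> 1
  row 31 [11111]: ((1 AND (1 IMPLIES NOT 1)) AND (1 XOR (1 AND NOT 1))) -> 0
Full result column, 4 rows per line (a,b,c fixed per line; d,e runs 00..11 left to right):
  rows 0-3 [a,b,c=000]: 0000  = hex 0
  rows 4-7 [a,b,c=001]: 0000  = hex 0
  rows 8-11 [a,b,c=010]: 0000  = hex 0
  rows 12-15 [a,b,c=011]: 1010  = hex A
  rows 16-19 [a,b,c=100]: 0000  = hex 0
  rows 20-23 [a,b,c=101]: 0000  = hex 0
  rows 24-27 [a,b,c=110]: 0000  = hex 0
  rows 28-31 [a,b,c=111]: 1010  = hex A
Output column (row 0 .. row 31) = 00000000000010100000000000001010
Output column grouped in 4s = 0000 0000 0000 1010 0000 0000 0000 1010 = 0x000A000A
Convert to decimal digit by digit (value = value*16 + digit):
  0 -> 0
  0*16 + 0 = 0
  0*16 + 0 = 0
  0*16 + 10 (A) = 10
  10*16 + 0 = 160
  160*16 + 0 = 2560
  2560*16 + 0 = 40960
  40960*16 + 10 (A) = 655370
Decimal = 655370

655370


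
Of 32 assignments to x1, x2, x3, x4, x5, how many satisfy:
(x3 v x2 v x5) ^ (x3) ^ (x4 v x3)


CNF with 3 clauses over 5 vars (32 assignments).
An assignment satisfies CNF iff every clause has >=1 true literal.
Check each row (bits = x1,x2,x3,x4,x5; clause T/F shown):
  row 0 [00000]: clauses=FFF -> 0
  row 1 [00001]: clauses=TFF -> 0
  row 2 [00010]: clauses=FFT -> 0
  row 3 [00011]: clauses=TFT -> 0
  row 4 [00100]: clauses=TTT -> 1
  row 5 [00101]: clauses=TTT -> 1
  row 6 [00110]: clauses=TTT -> 1
  row 7 [00111]: clauses=TTT -> 1
  row 8 [01000]: clauses=TFF -> 0
  row 9 [01001]: clauses=TFF -> 0
  row 10 [01010]: clauses=TFT -> 0
  row 11 [01011]: clauses=TFT -> 0
  row 12 [01100]: clauses=TTT -> 1
  row 13 [01101]: clauses=TTT -> 1
  row 14 [01110]: clauses=TTT -> 1
  row 15 [01111]: clauses=TTT -> 1
  row 16 [10000]: clauses=FFF -> 0
  row 17 [10001]: clauses=TFF -> 0
  row 18 [10010]: clauses=FFT -> 0
  row 19 [10011]: clauses=TFT -> 0
  row 20 [10100]: clauses=TTT -> 1
  row 21 [10101]: clauses=TTT -> 1
  row 22 [10110]: clauses=TTT -> 1
  row 23 [10111]: clauses=TTT -> 1
  row 24 [11000]: clauses=TFF -> 0
  row 25 [11001]: clauses=TFF -> 0
  row 26 [11010]: clauses=TFT -> 0
  row 27 [11011]: clauses=TFT -> 0
  row 28 [11100]: clauses=TTT -> 1
  row 29 [11101]: clauses=TTT -> 1
  row 30 [11110]: clauses=TTT -> 1
  row 31 [11111]: clauses=TTT -> 1
Full result column, 8 rows per line (x1,x2 fixed per line; x3,x4,x5 runs 000..111 left to right):
  rows 0-7 [x1,x2=00]: 00001111  (ones: 4)
  rows 8-15 [x1,x2=01]: 00001111  (ones: 4)
  rows 16-23 [x1,x2=10]: 00001111  (ones: 4)
  rows 24-31 [x1,x2=11]: 00001111  (ones: 4)
Satisfying assignments = 4+4+4+4 = 16

16


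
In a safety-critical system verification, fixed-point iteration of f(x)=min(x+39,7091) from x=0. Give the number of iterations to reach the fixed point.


Step 1: x=0, cap=7091, increment=39
Step 2: x grows by 39 each step until capped at 7091; fixed point is x=7091
Step 3: iterations = ceil(7091/39) = 182

182


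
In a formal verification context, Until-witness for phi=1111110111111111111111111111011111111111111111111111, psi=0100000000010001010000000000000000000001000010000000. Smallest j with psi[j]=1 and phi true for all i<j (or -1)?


(phi U psi) at 0: need smallest j with psi[j]=1 and phi[i]=1 for all i in [0,j).
Scan from step 0:
  step 0: phi=1, psi=0 -> continue
  step 1: psi=1 and phi held for [0,1) -> witness found
Witness step = 1

1


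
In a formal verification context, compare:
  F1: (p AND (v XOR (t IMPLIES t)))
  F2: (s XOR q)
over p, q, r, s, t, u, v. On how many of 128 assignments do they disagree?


F1 = (p AND (v XOR (t IMPLIES t)))
F2 = (s XOR q)
Evaluate both on each of 128 rows (bits = p,q,r,s,t,u,v):
  row 0 [0000000]: F1=0 F2=0 -> 0
  row 1 [0000001]: F1=0 F2=0 -> 0
  row 2 [0000010]: F1=0 F2=0 -> 0
  row 3 [0000011]: F1=0 F2=0 -> 0
  row 4 [0000100]: F1=0 F2=0 -> 0
  (every remaining row is evaluated the same way; all 128 results are listed next)
Full result column, 8 rows per line (p,q,r,s fixed per line; t,u,v runs 000..111 left to right):
  rows 0-7 [p,q,r,s=0000]: 00000000  (ones: 0)
  rows 8-15 [p,q,r,s=0001]: 11111111  (ones: 8)
  rows 16-23 [p,q,r,s=0010]: 00000000  (ones: 0)
  rows 24-31 [p,q,r,s=0011]: 11111111  (ones: 8)
  rows 32-39 [p,q,r,s=0100]: 11111111  (ones: 8)
  rows 40-47 [p,q,r,s=0101]: 00000000  (ones: 0)
  rows 48-55 [p,q,r,s=0110]: 11111111  (ones: 8)
  rows 56-63 [p,q,r,s=0111]: 00000000  (ones: 0)
  rows 64-71 [p,q,r,s=1000]: 10101010  (ones: 4)
  rows 72-79 [p,q,r,s=1001]: 01010101  (ones: 4)
  rows 80-87 [p,q,r,s=1010]: 10101010  (ones: 4)
  rows 88-95 [p,q,r,s=1011]: 01010101  (ones: 4)
  rows 96-103 [p,q,r,s=1100]: 01010101  (ones: 4)
  rows 104-111 [p,q,r,s=1101]: 10101010  (ones: 4)
  rows 112-119 [p,q,r,s=1110]: 01010101  (ones: 4)
  rows 120-127 [p,q,r,s=1111]: 10101010  (ones: 4)
Disagreements = 0+8+0+8+8+0+8+0+4+4+4+4+4+4+4+4 = 64

64


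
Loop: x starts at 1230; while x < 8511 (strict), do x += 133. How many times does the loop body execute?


Step 1: x goes from 1230 toward 8511 by 133; the body runs while x<8511, so iterations = ceil((bound-start)/step)
Step 2: Distance=7281
Step 3: ceil(7281/133)=55

55


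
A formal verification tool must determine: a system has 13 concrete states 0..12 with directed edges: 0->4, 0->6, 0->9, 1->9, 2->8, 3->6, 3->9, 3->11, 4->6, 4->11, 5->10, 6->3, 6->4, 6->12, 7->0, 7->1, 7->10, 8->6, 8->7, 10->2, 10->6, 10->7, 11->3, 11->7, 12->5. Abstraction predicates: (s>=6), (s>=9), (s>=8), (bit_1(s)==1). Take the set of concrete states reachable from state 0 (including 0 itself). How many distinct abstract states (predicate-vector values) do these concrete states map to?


BFS from 0:
Concrete reachable: {0, 1, 2, 3, 4, 5, 6, 7, 8, 9, 10, 11, 12}
Abstract via predicates (s>=6), (s>=9), (s>=8), (bit_1(s)==1):
  (0,0,0,0) <- {0, 1, 4, 5}
  (0,0,0,1) <- {2, 3}
  (1,0,0,1) <- {6, 7}
  (1,0,1,0) <- {8}
  (1,1,1,0) <- {9, 12}
  (1,1,1,1) <- {10, 11}
Distinct abstract states = 6

6


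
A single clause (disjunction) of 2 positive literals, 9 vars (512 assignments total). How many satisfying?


Step 1: Total=2^9=512
Step 2: Unsat when all 2 false: 2^7=128
Step 3: Sat=512-128=384

384


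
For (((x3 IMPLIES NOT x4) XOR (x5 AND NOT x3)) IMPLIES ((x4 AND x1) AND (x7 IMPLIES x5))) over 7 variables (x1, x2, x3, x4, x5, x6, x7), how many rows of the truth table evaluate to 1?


Formula: (((x3 IMPLIES NOT x4) XOR (x5 AND NOT x3)) IMPLIES ((x4 AND x1) AND (x7 IMPLIES x5))) over 7 vars (128 rows)
Evaluate each row (x1, x2, x3, x4, x5, x6, x7 as bits, MSB first):
  row 0 [0000000]: (((0 IMPLIES NOT 0) XOR (0 AND NOT 0)) IMPLIES ((0 AND 0) AND (0 IMPLIES 0))) -> 0
  row 1 [0000001]: (((0 IMPLIES NOT 0) XOR (0 AND NOT 0)) IMPLIES ((0 AND 0) AND (1 IMPLIES 0))) -> 0
  row 2 [0000010]: (((0 IMPLIES NOT 0) XOR (0 AND NOT 0)) IMPLIES ((0 AND 0) AND (0 IMPLIES 0))) -> 0
  row 3 [0000011]: (((0 IMPLIES NOT 0) XOR (0 AND NOT 0)) IMPLIES ((0 AND 0) AND (1 IMPLIES 0))) -> 0
  row 4 [0000100]: (((0 IMPLIES NOT 0) XOR (1 AND NOT 0)) IMPLIES ((0 AND 0) AND (0 IMPLIES 1))) -> 1
  (every remaining row is evaluated the same way; all 128 results are listed next)
Full result column, 8 rows per line (x1,x2,x3,x4 fixed per line; x5,x6,x7 runs 000..111 left to right):
  rows 0-7 [x1,x2,x3,x4=0000]: 00001111  (ones: 4)
  rows 8-15 [x1,x2,x3,x4=0001]: 00001111  (ones: 4)
  rows 16-23 [x1,x2,x3,x4=0010]: 00000000  (ones: 0)
  rows 24-31 [x1,x2,x3,x4=0011]: 11111111  (ones: 8)
  rows 32-39 [x1,x2,x3,x4=0100]: 00001111  (ones: 4)
  rows 40-47 [x1,x2,x3,x4=0101]: 00001111  (ones: 4)
  rows 48-55 [x1,x2,x3,x4=0110]: 00000000  (ones: 0)
  rows 56-63 [x1,x2,x3,x4=0111]: 11111111  (ones: 8)
  rows 64-71 [x1,x2,x3,x4=1000]: 00001111  (ones: 4)
  rows 72-79 [x1,x2,x3,x4=1001]: 10101111  (ones: 6)
  rows 80-87 [x1,x2,x3,x4=1010]: 00000000  (ones: 0)
  rows 88-95 [x1,x2,x3,x4=1011]: 11111111  (ones: 8)
  rows 96-103 [x1,x2,x3,x4=1100]: 00001111  (ones: 4)
  rows 104-111 [x1,x2,x3,x4=1101]: 10101111  (ones: 6)
  rows 112-119 [x1,x2,x3,x4=1110]: 00000000  (ones: 0)
  rows 120-127 [x1,x2,x3,x4=1111]: 11111111  (ones: 8)
Count of 1-rows = 4+4+0+8+4+4+0+8+4+6+0+8+4+6+0+8 = 68

68


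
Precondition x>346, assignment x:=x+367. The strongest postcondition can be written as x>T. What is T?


Formula: sp(P, x:=E) = exists old_x. (x = E[old_x/x]) AND P[old_x/x] (old_x is the value of x before the assignment; eliminate old_x by solving x = E[old_x/x] for old_x)
Step 1: Precondition P: x>346, i.e. old_x > 346
Step 2: Assignment gives x = old_x + 367, so old_x = x - 367
Step 3: Substitute into P: x - 367 > 346
Step 4: Simplify: x > 346+367 = 713

713


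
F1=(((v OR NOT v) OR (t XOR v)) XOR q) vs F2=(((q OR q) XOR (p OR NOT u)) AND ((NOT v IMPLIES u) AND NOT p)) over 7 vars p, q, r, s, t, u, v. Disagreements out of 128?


F1 = (((v OR NOT v) OR (t XOR v)) XOR q)
F2 = (((q OR q) XOR (p OR NOT u)) AND ((NOT v IMPLIES u) AND NOT p))
Evaluate both on each of 128 rows (bits = p,q,r,s,t,u,v):
  row 0 [0000000]: F1=1 F2=0 (differ) -> 1
  row 1 [0000001]: F1=1 F2=1 -> 0
  row 2 [0000010]: F1=1 F2=0 (differ) -> 1
  row 3 [0000011]: F1=1 F2=0 (differ) -> 1
  row 4 [0000100]: F1=1 F2=0 (differ) -> 1
  (every remaining row is evaluated the same way; all 128 results are listed next)
Full result column, 8 rows per line (p,q,r,s fixed per line; t,u,v runs 000..111 left to right):
  rows 0-7 [p,q,r,s=0000]: 10111011  (ones: 6)
  rows 8-15 [p,q,r,s=0001]: 10111011  (ones: 6)
  rows 16-23 [p,q,r,s=0010]: 10111011  (ones: 6)
  rows 24-31 [p,q,r,s=0011]: 10111011  (ones: 6)
  rows 32-39 [p,q,r,s=0100]: 00110011  (ones: 4)
  rows 40-47 [p,q,r,s=0101]: 00110011  (ones: 4)
  rows 48-55 [p,q,r,s=0110]: 00110011  (ones: 4)
  rows 56-63 [p,q,r,s=0111]: 00110011  (ones: 4)
  rows 64-71 [p,q,r,s=1000]: 11111111  (ones: 8)
  rows 72-79 [p,q,r,s=1001]: 11111111  (ones: 8)
  rows 80-87 [p,q,r,s=1010]: 11111111  (ones: 8)
  rows 88-95 [p,q,r,s=1011]: 11111111  (ones: 8)
  rows 96-103 [p,q,r,s=1100]: 00000000  (ones: 0)
  rows 104-111 [p,q,r,s=1101]: 00000000  (ones: 0)
  rows 112-119 [p,q,r,s=1110]: 00000000  (ones: 0)
  rows 120-127 [p,q,r,s=1111]: 00000000  (ones: 0)
Disagreements = 6+6+6+6+4+4+4+4+8+8+8+8+0+0+0+0 = 72

72


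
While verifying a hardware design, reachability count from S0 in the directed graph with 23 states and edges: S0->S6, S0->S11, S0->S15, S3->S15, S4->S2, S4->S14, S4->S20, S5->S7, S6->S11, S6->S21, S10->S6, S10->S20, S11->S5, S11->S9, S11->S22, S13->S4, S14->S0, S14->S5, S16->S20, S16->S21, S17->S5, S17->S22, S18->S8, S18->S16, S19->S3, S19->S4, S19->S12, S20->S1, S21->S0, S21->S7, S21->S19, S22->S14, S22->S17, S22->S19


BFS from S0:
  layer 0: {S0}
  layer 1: {S6, S11, S15}
  layer 2: {S5, S9, S21, S22}
  layer 3: {S7, S14, S17, S19}
  layer 4: {S3, S4, S12}
  layer 5: {S2, S20}
  layer 6: {S1}
Reachable set: {S0, S1, S2, S3, S4, S5, S6, S7, S9, S11, S12, S14, S15, S17, S19, S20, S21, S22}
Count = 18

18


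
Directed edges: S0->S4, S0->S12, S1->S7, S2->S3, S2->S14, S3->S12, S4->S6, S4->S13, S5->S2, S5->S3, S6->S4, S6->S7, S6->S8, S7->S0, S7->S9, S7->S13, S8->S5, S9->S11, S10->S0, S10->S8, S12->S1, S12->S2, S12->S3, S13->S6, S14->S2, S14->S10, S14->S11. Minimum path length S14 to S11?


BFS layer-by-layer from S14:
  dist 0: {S14}
  dist 1: {S2, S10, S11}
  -> S11 reached at distance 1
Shortest path length = 1

1


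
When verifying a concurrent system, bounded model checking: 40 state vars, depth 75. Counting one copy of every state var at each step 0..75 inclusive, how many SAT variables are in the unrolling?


BMC unrolls to depth k, creating one copy of each state var for steps 0..k.
Step count = 75 + 1 = 76 (steps 0 through 75)
Vars per step = 40
Total = 40 * 76 = 3040

3040


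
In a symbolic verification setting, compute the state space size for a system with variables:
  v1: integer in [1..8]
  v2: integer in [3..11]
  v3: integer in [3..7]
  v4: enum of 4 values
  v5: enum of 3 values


State space = product of domain sizes of all variables.
Domain sizes:
  v1 (integer in [1..8]): 8
  v2 (integer in [3..11]): 9
  v3 (integer in [3..7]): 5
  v4 (enum of 4 values): 4
  v5 (enum of 3 values): 3
Product = 8 * 9 * 5 * 4 * 3 = 4320

4320


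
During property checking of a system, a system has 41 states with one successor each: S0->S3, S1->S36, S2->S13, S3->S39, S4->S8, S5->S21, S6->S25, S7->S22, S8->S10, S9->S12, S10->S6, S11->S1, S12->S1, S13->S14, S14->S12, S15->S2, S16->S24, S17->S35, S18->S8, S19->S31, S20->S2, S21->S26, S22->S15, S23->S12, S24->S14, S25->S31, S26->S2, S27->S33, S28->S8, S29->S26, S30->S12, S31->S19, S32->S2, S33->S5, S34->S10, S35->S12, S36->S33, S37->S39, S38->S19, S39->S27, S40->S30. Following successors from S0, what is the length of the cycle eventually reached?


Trace from S0 until a state repeats:
  S0 -> S3 -> S39 -> S27 -> S33 -> S5 -> S21 -> S26 -> S2 -> S13 -> S14 -> S12 -> S1 -> S36 -> S33
S33 first seen at step 4, revisited at step 14.
Cycle length = 14 - 4 = 10

10


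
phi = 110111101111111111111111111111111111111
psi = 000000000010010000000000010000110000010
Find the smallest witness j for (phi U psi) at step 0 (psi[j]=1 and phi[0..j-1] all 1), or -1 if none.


(phi U psi) at 0: need smallest j with psi[j]=1 and phi[i]=1 for all i in [0,j).
Scan from step 0:
  step 0: phi=1, psi=0 -> continue
  step 1: phi=1, psi=0 -> continue
  step 2: phi=0 -> phi-prefix broken from here
  step 10: psi=1 but phi already failed -> not a witness
  step 13: psi=1 but phi already failed -> not a witness
  step 25: psi=1 but phi already failed -> not a witness
  step 30: psi=1 but phi already failed -> not a witness
  step 31: psi=1 but phi already failed -> not a witness
  step 37: psi=1 but phi already failed -> not a witness
  end of trace: no witness -> -1
Witness step = -1

-1


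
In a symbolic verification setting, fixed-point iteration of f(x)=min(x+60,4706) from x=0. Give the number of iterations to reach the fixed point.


Step 1: x=0, cap=4706, increment=60
Step 2: x grows by 60 each step until capped at 4706; fixed point is x=4706
Step 3: iterations = ceil(4706/60) = 79

79


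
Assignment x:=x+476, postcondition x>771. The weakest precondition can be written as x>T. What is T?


Formula: wp(x:=E, P) = P[E/x] (substitute E for x in postcondition)
Step 1: Postcondition: x>771
Step 2: Substitute x+476 for x: x+476>771
Step 3: Solve for x: x > 771-476 = 295

295


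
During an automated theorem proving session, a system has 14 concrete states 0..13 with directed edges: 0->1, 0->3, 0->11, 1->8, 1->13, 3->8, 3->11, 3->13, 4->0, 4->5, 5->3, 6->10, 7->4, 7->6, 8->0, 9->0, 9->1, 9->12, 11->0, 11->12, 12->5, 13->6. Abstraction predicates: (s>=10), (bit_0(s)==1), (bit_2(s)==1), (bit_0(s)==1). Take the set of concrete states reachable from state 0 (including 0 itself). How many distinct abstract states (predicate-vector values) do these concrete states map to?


BFS from 0:
Concrete reachable: {0, 1, 3, 5, 6, 8, 10, 11, 12, 13}
Abstract via predicates (s>=10), (bit_0(s)==1), (bit_2(s)==1), (bit_0(s)==1):
  (0,0,0,0) <- {0, 8}
  (0,0,1,0) <- {6}
  (0,1,0,1) <- {1, 3}
  (0,1,1,1) <- {5}
  (1,0,0,0) <- {10}
  (1,0,1,0) <- {12}
  (1,1,0,1) <- {11}
  (1,1,1,1) <- {13}
Distinct abstract states = 8

8


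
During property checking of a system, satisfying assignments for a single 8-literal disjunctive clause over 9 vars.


Step 1: Total=2^9=512
Step 2: Unsat when all 8 false: 2^1=2
Step 3: Sat=512-2=510

510


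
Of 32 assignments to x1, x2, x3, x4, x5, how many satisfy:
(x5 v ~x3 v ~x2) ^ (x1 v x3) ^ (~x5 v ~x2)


CNF with 3 clauses over 5 vars (32 assignments).
An assignment satisfies CNF iff every clause has >=1 true literal.
Check each row (bits = x1,x2,x3,x4,x5; clause T/F shown):
  row 0 [00000]: clauses=TFT -> 0
  row 1 [00001]: clauses=TFT -> 0
  row 2 [00010]: clauses=TFT -> 0
  row 3 [00011]: clauses=TFT -> 0
  row 4 [00100]: clauses=TTT -> 1
  row 5 [00101]: clauses=TTT -> 1
  row 6 [00110]: clauses=TTT -> 1
  row 7 [00111]: clauses=TTT -> 1
  row 8 [01000]: clauses=TFT -> 0
  row 9 [01001]: clauses=TFF -> 0
  row 10 [01010]: clauses=TFT -> 0
  row 11 [01011]: clauses=TFF -> 0
  row 12 [01100]: clauses=FTT -> 0
  row 13 [01101]: clauses=TTF -> 0
  row 14 [01110]: clauses=FTT -> 0
  row 15 [01111]: clauses=TTF -> 0
  row 16 [10000]: clauses=TTT -> 1
  row 17 [10001]: clauses=TTT -> 1
  row 18 [10010]: clauses=TTT -> 1
  row 19 [10011]: clauses=TTT -> 1
  row 20 [10100]: clauses=TTT -> 1
  row 21 [10101]: clauses=TTT -> 1
  row 22 [10110]: clauses=TTT -> 1
  row 23 [10111]: clauses=TTT -> 1
  row 24 [11000]: clauses=TTT -> 1
  row 25 [11001]: clauses=TTF -> 0
  row 26 [11010]: clauses=TTT -> 1
  row 27 [11011]: clauses=TTF -> 0
  row 28 [11100]: clauses=FTT -> 0
  row 29 [11101]: clauses=TTF -> 0
  row 30 [11110]: clauses=FTT -> 0
  row 31 [11111]: clauses=TTF -> 0
Full result column, 8 rows per line (x1,x2 fixed per line; x3,x4,x5 runs 000..111 left to right):
  rows 0-7 [x1,x2=00]: 00001111  (ones: 4)
  rows 8-15 [x1,x2=01]: 00000000  (ones: 0)
  rows 16-23 [x1,x2=10]: 11111111  (ones: 8)
  rows 24-31 [x1,x2=11]: 10100000  (ones: 2)
Satisfying assignments = 4+0+8+2 = 14

14


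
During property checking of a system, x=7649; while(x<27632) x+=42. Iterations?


Step 1: x goes from 7649 toward 27632 by 42; the body runs while x<27632, so iterations = ceil((bound-start)/step)
Step 2: Distance=19983
Step 3: ceil(19983/42)=476

476


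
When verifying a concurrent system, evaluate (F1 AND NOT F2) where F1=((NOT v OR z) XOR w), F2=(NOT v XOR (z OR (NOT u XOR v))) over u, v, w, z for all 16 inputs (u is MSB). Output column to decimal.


F1 = ((NOT v OR z) XOR w)
F2 = (NOT v XOR (z OR (NOT u XOR v)))
Counterexample to F1=>F2 is where F1=1 and F2=0.
Evaluate each row (bits = u,v,w,z, MSB first):
  row 0 [0000]: F1=1 F2=0 -> F1&~F2 -> 1
  row 1 [0001]: F1=1 F2=0 -> F1&~F2 -> 1
  row 2 [0010]: F1=0 F2=0 -> F1&~F2 -> 0
  row 3 [0011]: F1=0 F2=0 -> F1&~F2 -> 0
  row 4 [0100]: F1=0 F2=0 -> F1&~F2 -> 0
  row 5 [0101]: F1=1 F2=1 -> F1&~F2 -> 0
  row 6 [0110]: F1=1 F2=0 -> F1&~F2 -> 1
  row 7 [0111]: F1=0 F2=1 -> F1&~F2 -> 0
  row 8 [1000]: F1=1 F2=1 -> F1&~F2 -> 0
  row 9 [1001]: F1=1 F2=0 -> F1&~F2 -> 1
  row 10 [1010]: F1=0 F2=1 -> F1&~F2 -> 0
  row 11 [1011]: F1=0 F2=0 -> F1&~F2 -> 0
  row 12 [1100]: F1=0 F2=1 -> F1&~F2 -> 0
  row 13 [1101]: F1=1 F2=1 -> F1&~F2 -> 0
  row 14 [1110]: F1=1 F2=1 -> F1&~F2 -> 0
  row 15 [1111]: F1=0 F2=1 -> F1&~F2 -> 0
Full result column, 4 rows per line (u,v fixed per line; w,z runs 00..11 left to right):
  rows 0-3 [u,v=00]: 1100  = hex C
  rows 4-7 [u,v=01]: 0010  = hex 2
  rows 8-11 [u,v=10]: 0100  = hex 4
  rows 12-15 [u,v=11]: 0000  = hex 0
Counterexample vector (row 0 .. row 15) = 1100001001000000
Output column grouped in 4s = 1100 0010 0100 0000 = 0xC240
Convert to decimal digit by digit (value = value*16 + digit):
  C -> 12
  12*16 + 2 = 194
  194*16 + 4 = 3108
  3108*16 + 0 = 49728
Decimal = 49728

49728


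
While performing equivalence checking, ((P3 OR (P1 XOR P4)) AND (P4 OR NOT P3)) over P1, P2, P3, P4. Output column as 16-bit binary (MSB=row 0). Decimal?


Formula: ((P3 OR (P1 XOR P4)) AND (P4 OR NOT P3)) over P1, P2, P3, P4 (16 rows)
Evaluate each row (bits = P1,P2,P3,P4, MSB first):
  row 0 [0000]: ((0 OR (0 XOR 0)) AND (0 OR NOT 0)) -> 0
  row 1 [0001]: ((0 OR (0 XOR 1)) AND (1 OR NOT 0)) -> 1
  row 2 [0010]: ((1 OR (0 XOR 0)) AND (0 OR NOT 1)) -> 0
  row 3 [0011]: ((1 OR (0 XOR 1)) AND (1 OR NOT 1)) -> 1
  row 4 [0100]: ((0 OR (0 XOR 0)) AND (0 OR NOT 0)) -> 0
  row 5 [0101]: ((0 OR (0 XOR 1)) AND (1 OR NOT 0)) -> 1
  row 6 [0110]: ((1 OR (0 XOR 0)) AND (0 OR NOT 1)) -> 0
  row 7 [0111]: ((1 OR (0 XOR 1)) AND (1 OR NOT 1)) -> 1
  row 8 [1000]: ((0 OR (1 XOR 0)) AND (0 OR NOT 0)) -> 1
  row 9 [1001]: ((0 OR (1 XOR 1)) AND (1 OR NOT 0)) -> 0
  row 10 [1010]: ((1 OR (1 XOR 0)) AND (0 OR NOT 1)) -> 0
  row 11 [1011]: ((1 OR (1 XOR 1)) AND (1 OR NOT 1)) -> 1
  row 12 [1100]: ((0 OR (1 XOR 0)) AND (0 OR NOT 0)) -> 1
  row 13 [1101]: ((0 OR (1 XOR 1)) AND (1 OR NOT 0)) -> 0
  row 14 [1110]: ((1 OR (1 XOR 0)) AND (0 OR NOT 1)) -> 0
  row 15 [1111]: ((1 OR (1 XOR 1)) AND (1 OR NOT 1)) -> 1
Full result column, 4 rows per line (P1,P2 fixed per line; P3,P4 runs 00..11 left to right):
  rows 0-3 [P1,P2=00]: 0101  = hex 5
  rows 4-7 [P1,P2=01]: 0101  = hex 5
  rows 8-11 [P1,P2=10]: 1001  = hex 9
  rows 12-15 [P1,P2=11]: 1001  = hex 9
Output column (row 0 .. row 15) = 0101010110011001
Output column grouped in 4s = 0101 0101 1001 1001 = 0x5599
Convert to decimal digit by digit (value = value*16 + digit):
  5 -> 5
  5*16 + 5 = 85
  85*16 + 9 = 1369
  1369*16 + 9 = 21913
Decimal = 21913

21913
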